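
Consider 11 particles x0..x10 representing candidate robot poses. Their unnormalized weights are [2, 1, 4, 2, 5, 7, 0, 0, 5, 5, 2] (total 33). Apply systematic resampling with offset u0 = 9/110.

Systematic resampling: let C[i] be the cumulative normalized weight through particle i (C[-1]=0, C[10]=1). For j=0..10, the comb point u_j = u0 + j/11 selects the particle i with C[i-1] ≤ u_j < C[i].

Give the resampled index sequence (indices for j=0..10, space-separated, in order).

C = [2/33, 1/11, 7/33, 3/11, 14/33, 7/11, 7/11, 7/11, 26/33, 31/33, 1]
j=0: u_0=9/110 ∈ [2/33, 1/11) → index 1
j=1: u_1=19/110 ∈ [1/11, 7/33) → index 2
j=2: u_2=29/110 ∈ [7/33, 3/11) → index 3
j=3: u_3=39/110 ∈ [3/11, 14/33) → index 4
j=4: u_4=49/110 ∈ [14/33, 7/11) → index 5
j=5: u_5=59/110 ∈ [14/33, 7/11) → index 5
j=6: u_6=69/110 ∈ [14/33, 7/11) → index 5
j=7: u_7=79/110 ∈ [7/11, 26/33) → index 8
j=8: u_8=89/110 ∈ [26/33, 31/33) → index 9
j=9: u_9=9/10 ∈ [26/33, 31/33) → index 9
j=10: u_10=109/110 ∈ [31/33, 1) → index 10

1 2 3 4 5 5 5 8 9 9 10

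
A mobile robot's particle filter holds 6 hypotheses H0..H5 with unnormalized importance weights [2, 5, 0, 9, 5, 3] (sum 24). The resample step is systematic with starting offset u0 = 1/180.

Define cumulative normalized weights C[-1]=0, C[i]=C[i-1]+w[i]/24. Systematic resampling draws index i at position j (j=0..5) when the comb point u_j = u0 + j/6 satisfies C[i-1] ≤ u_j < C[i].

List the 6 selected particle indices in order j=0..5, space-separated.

0 1 3 3 4 4

C = [1/12, 7/24, 7/24, 2/3, 7/8, 1]
j=0: u_0=1/180 ∈ [0, 1/12) → index 0
j=1: u_1=31/180 ∈ [1/12, 7/24) → index 1
j=2: u_2=61/180 ∈ [7/24, 2/3) → index 3
j=3: u_3=91/180 ∈ [7/24, 2/3) → index 3
j=4: u_4=121/180 ∈ [2/3, 7/8) → index 4
j=5: u_5=151/180 ∈ [2/3, 7/8) → index 4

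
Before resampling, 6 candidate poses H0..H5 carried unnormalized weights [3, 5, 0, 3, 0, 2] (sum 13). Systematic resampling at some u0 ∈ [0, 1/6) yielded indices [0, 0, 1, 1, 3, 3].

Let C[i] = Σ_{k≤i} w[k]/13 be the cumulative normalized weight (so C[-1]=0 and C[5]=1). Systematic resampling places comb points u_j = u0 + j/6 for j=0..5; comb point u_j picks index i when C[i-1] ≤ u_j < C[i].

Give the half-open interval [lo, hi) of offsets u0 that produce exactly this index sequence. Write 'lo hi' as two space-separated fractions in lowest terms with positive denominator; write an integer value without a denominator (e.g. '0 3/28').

C = [3/13, 8/13, 8/13, 11/13, 11/13, 1]
j=0 picked index 0: u0 ∈ [0, 3/13)
j=1 picked index 0: u0 ∈ [-1/6, 5/78)
j=2 picked index 1: u0 ∈ [-4/39, 11/39)
j=3 picked index 1: u0 ∈ [-7/26, 3/26)
j=4 picked index 3: u0 ∈ [-2/39, 7/39)
j=5 picked index 3: u0 ∈ [-17/78, 1/78)
intersection: [0, 1/78)

0 1/78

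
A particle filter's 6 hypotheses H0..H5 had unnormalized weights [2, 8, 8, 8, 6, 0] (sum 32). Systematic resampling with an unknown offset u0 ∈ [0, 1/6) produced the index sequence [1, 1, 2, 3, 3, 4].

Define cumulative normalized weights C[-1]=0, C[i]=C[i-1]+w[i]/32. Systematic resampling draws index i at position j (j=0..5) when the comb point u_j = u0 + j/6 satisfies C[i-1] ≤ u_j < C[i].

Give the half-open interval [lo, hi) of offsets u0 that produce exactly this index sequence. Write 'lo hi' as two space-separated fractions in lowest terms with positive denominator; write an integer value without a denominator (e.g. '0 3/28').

C = [1/16, 5/16, 9/16, 13/16, 1, 1]
j=0 picked index 1: u0 ∈ [1/16, 5/16)
j=1 picked index 1: u0 ∈ [-5/48, 7/48)
j=2 picked index 2: u0 ∈ [-1/48, 11/48)
j=3 picked index 3: u0 ∈ [1/16, 5/16)
j=4 picked index 3: u0 ∈ [-5/48, 7/48)
j=5 picked index 4: u0 ∈ [-1/48, 1/6)
intersection: [1/16, 7/48)

1/16 7/48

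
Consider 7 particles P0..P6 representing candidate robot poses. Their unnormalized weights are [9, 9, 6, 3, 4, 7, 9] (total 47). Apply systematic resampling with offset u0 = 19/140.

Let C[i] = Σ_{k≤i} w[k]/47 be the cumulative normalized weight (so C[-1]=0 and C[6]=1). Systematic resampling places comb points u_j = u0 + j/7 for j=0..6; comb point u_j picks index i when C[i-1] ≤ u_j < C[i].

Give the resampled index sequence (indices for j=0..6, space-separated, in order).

C = [9/47, 18/47, 24/47, 27/47, 31/47, 38/47, 1]
j=0: u_0=19/140 ∈ [0, 9/47) → index 0
j=1: u_1=39/140 ∈ [9/47, 18/47) → index 1
j=2: u_2=59/140 ∈ [18/47, 24/47) → index 2
j=3: u_3=79/140 ∈ [24/47, 27/47) → index 3
j=4: u_4=99/140 ∈ [31/47, 38/47) → index 5
j=5: u_5=17/20 ∈ [38/47, 1) → index 6
j=6: u_6=139/140 ∈ [38/47, 1) → index 6

0 1 2 3 5 6 6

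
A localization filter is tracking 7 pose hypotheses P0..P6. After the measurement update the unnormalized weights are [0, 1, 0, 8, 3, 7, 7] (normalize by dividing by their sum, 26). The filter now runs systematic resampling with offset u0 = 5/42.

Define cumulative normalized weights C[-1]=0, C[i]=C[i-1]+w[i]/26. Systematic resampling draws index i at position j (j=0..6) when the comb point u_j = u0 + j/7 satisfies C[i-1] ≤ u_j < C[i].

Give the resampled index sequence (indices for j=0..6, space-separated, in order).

C = [0, 1/26, 1/26, 9/26, 6/13, 19/26, 1]
j=0: u_0=5/42 ∈ [1/26, 9/26) → index 3
j=1: u_1=11/42 ∈ [1/26, 9/26) → index 3
j=2: u_2=17/42 ∈ [9/26, 6/13) → index 4
j=3: u_3=23/42 ∈ [6/13, 19/26) → index 5
j=4: u_4=29/42 ∈ [6/13, 19/26) → index 5
j=5: u_5=5/6 ∈ [19/26, 1) → index 6
j=6: u_6=41/42 ∈ [19/26, 1) → index 6

3 3 4 5 5 6 6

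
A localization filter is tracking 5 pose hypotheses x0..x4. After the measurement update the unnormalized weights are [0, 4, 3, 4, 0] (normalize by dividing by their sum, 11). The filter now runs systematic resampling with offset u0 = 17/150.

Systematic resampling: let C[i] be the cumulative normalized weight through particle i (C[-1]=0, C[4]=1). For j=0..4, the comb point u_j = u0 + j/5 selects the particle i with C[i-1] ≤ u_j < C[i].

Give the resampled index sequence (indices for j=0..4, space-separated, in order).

1 1 2 3 3

C = [0, 4/11, 7/11, 1, 1]
j=0: u_0=17/150 ∈ [0, 4/11) → index 1
j=1: u_1=47/150 ∈ [0, 4/11) → index 1
j=2: u_2=77/150 ∈ [4/11, 7/11) → index 2
j=3: u_3=107/150 ∈ [7/11, 1) → index 3
j=4: u_4=137/150 ∈ [7/11, 1) → index 3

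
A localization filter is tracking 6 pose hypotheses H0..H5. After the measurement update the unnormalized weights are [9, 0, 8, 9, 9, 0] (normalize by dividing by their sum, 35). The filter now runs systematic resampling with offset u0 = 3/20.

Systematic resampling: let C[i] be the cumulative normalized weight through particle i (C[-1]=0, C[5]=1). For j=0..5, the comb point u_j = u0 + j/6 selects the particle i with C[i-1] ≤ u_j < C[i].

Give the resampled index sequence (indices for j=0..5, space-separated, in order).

C = [9/35, 9/35, 17/35, 26/35, 1, 1]
j=0: u_0=3/20 ∈ [0, 9/35) → index 0
j=1: u_1=19/60 ∈ [9/35, 17/35) → index 2
j=2: u_2=29/60 ∈ [9/35, 17/35) → index 2
j=3: u_3=13/20 ∈ [17/35, 26/35) → index 3
j=4: u_4=49/60 ∈ [26/35, 1) → index 4
j=5: u_5=59/60 ∈ [26/35, 1) → index 4

0 2 2 3 4 4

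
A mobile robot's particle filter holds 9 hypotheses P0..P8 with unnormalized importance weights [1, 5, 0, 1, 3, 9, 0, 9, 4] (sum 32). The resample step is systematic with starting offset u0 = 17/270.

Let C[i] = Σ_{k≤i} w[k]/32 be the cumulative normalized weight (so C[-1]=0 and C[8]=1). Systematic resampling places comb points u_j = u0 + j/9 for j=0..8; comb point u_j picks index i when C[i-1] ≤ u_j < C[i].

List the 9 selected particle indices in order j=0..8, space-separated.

1 1 4 5 5 7 7 7 8

C = [1/32, 3/16, 3/16, 7/32, 5/16, 19/32, 19/32, 7/8, 1]
j=0: u_0=17/270 ∈ [1/32, 3/16) → index 1
j=1: u_1=47/270 ∈ [1/32, 3/16) → index 1
j=2: u_2=77/270 ∈ [7/32, 5/16) → index 4
j=3: u_3=107/270 ∈ [5/16, 19/32) → index 5
j=4: u_4=137/270 ∈ [5/16, 19/32) → index 5
j=5: u_5=167/270 ∈ [19/32, 7/8) → index 7
j=6: u_6=197/270 ∈ [19/32, 7/8) → index 7
j=7: u_7=227/270 ∈ [19/32, 7/8) → index 7
j=8: u_8=257/270 ∈ [7/8, 1) → index 8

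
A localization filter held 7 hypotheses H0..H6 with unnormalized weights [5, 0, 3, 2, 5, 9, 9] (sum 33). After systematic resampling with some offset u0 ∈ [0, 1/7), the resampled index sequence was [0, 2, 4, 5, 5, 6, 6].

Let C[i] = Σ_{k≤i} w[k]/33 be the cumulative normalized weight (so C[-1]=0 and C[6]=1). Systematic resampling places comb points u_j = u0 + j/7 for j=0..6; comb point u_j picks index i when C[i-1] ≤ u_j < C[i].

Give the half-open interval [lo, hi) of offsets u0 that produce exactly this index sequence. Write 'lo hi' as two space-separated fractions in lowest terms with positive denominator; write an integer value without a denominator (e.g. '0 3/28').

2/77 23/231

C = [5/33, 5/33, 8/33, 10/33, 5/11, 8/11, 1]
j=0 picked index 0: u0 ∈ [0, 5/33)
j=1 picked index 2: u0 ∈ [2/231, 23/231)
j=2 picked index 4: u0 ∈ [4/231, 13/77)
j=3 picked index 5: u0 ∈ [2/77, 23/77)
j=4 picked index 5: u0 ∈ [-9/77, 12/77)
j=5 picked index 6: u0 ∈ [1/77, 2/7)
j=6 picked index 6: u0 ∈ [-10/77, 1/7)
intersection: [2/77, 23/231)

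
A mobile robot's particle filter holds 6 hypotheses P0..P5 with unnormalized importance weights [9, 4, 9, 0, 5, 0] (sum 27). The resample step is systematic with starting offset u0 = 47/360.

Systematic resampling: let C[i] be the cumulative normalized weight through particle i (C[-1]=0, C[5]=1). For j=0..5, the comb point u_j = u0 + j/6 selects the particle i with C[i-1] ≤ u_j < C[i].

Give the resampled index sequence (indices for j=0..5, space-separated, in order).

0 0 1 2 2 4

C = [1/3, 13/27, 22/27, 22/27, 1, 1]
j=0: u_0=47/360 ∈ [0, 1/3) → index 0
j=1: u_1=107/360 ∈ [0, 1/3) → index 0
j=2: u_2=167/360 ∈ [1/3, 13/27) → index 1
j=3: u_3=227/360 ∈ [13/27, 22/27) → index 2
j=4: u_4=287/360 ∈ [13/27, 22/27) → index 2
j=5: u_5=347/360 ∈ [22/27, 1) → index 4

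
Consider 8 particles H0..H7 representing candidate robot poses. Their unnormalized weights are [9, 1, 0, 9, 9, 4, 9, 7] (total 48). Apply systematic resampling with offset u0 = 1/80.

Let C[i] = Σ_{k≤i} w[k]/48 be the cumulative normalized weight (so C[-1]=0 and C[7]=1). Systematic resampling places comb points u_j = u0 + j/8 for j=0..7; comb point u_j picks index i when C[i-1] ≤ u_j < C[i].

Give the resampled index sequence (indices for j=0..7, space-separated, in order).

0 0 3 3 4 5 6 7

C = [3/16, 5/24, 5/24, 19/48, 7/12, 2/3, 41/48, 1]
j=0: u_0=1/80 ∈ [0, 3/16) → index 0
j=1: u_1=11/80 ∈ [0, 3/16) → index 0
j=2: u_2=21/80 ∈ [5/24, 19/48) → index 3
j=3: u_3=31/80 ∈ [5/24, 19/48) → index 3
j=4: u_4=41/80 ∈ [19/48, 7/12) → index 4
j=5: u_5=51/80 ∈ [7/12, 2/3) → index 5
j=6: u_6=61/80 ∈ [2/3, 41/48) → index 6
j=7: u_7=71/80 ∈ [41/48, 1) → index 7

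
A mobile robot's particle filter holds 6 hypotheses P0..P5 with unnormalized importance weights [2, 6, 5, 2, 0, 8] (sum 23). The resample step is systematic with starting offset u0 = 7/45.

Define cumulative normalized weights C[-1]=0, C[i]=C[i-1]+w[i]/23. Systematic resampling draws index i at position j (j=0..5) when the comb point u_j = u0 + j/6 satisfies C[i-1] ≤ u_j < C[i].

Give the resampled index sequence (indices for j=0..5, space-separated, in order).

C = [2/23, 8/23, 13/23, 15/23, 15/23, 1]
j=0: u_0=7/45 ∈ [2/23, 8/23) → index 1
j=1: u_1=29/90 ∈ [2/23, 8/23) → index 1
j=2: u_2=22/45 ∈ [8/23, 13/23) → index 2
j=3: u_3=59/90 ∈ [15/23, 1) → index 5
j=4: u_4=37/45 ∈ [15/23, 1) → index 5
j=5: u_5=89/90 ∈ [15/23, 1) → index 5

1 1 2 5 5 5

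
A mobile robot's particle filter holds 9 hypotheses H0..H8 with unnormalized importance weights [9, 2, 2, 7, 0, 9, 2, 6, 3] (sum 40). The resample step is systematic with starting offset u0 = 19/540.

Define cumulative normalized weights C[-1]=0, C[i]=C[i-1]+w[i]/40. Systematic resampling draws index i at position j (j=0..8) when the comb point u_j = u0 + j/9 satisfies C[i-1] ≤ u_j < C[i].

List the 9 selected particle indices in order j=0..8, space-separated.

0 0 1 3 3 5 5 7 7

C = [9/40, 11/40, 13/40, 1/2, 1/2, 29/40, 31/40, 37/40, 1]
j=0: u_0=19/540 ∈ [0, 9/40) → index 0
j=1: u_1=79/540 ∈ [0, 9/40) → index 0
j=2: u_2=139/540 ∈ [9/40, 11/40) → index 1
j=3: u_3=199/540 ∈ [13/40, 1/2) → index 3
j=4: u_4=259/540 ∈ [13/40, 1/2) → index 3
j=5: u_5=319/540 ∈ [1/2, 29/40) → index 5
j=6: u_6=379/540 ∈ [1/2, 29/40) → index 5
j=7: u_7=439/540 ∈ [31/40, 37/40) → index 7
j=8: u_8=499/540 ∈ [31/40, 37/40) → index 7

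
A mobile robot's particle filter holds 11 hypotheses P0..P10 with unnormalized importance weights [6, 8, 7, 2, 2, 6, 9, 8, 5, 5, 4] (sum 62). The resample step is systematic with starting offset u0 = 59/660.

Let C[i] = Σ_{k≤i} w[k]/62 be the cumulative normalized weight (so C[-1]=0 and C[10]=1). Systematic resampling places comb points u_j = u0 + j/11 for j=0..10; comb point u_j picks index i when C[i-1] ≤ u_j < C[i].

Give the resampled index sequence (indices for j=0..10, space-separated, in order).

C = [3/31, 7/31, 21/62, 23/62, 25/62, 1/2, 20/31, 24/31, 53/62, 29/31, 1]
j=0: u_0=59/660 ∈ [0, 3/31) → index 0
j=1: u_1=119/660 ∈ [3/31, 7/31) → index 1
j=2: u_2=179/660 ∈ [7/31, 21/62) → index 2
j=3: u_3=239/660 ∈ [21/62, 23/62) → index 3
j=4: u_4=299/660 ∈ [25/62, 1/2) → index 5
j=5: u_5=359/660 ∈ [1/2, 20/31) → index 6
j=6: u_6=419/660 ∈ [1/2, 20/31) → index 6
j=7: u_7=479/660 ∈ [20/31, 24/31) → index 7
j=8: u_8=49/60 ∈ [24/31, 53/62) → index 8
j=9: u_9=599/660 ∈ [53/62, 29/31) → index 9
j=10: u_10=659/660 ∈ [29/31, 1) → index 10

0 1 2 3 5 6 6 7 8 9 10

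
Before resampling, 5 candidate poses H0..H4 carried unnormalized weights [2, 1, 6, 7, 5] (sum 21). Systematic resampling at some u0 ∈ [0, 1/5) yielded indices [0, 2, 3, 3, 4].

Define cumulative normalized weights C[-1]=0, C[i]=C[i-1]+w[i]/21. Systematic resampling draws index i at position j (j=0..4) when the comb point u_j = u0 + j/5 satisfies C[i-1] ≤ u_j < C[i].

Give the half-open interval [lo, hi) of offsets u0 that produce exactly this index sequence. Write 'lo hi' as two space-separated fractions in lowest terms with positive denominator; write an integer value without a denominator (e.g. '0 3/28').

1/35 2/21

C = [2/21, 1/7, 3/7, 16/21, 1]
j=0 picked index 0: u0 ∈ [0, 2/21)
j=1 picked index 2: u0 ∈ [-2/35, 8/35)
j=2 picked index 3: u0 ∈ [1/35, 38/105)
j=3 picked index 3: u0 ∈ [-6/35, 17/105)
j=4 picked index 4: u0 ∈ [-4/105, 1/5)
intersection: [1/35, 2/21)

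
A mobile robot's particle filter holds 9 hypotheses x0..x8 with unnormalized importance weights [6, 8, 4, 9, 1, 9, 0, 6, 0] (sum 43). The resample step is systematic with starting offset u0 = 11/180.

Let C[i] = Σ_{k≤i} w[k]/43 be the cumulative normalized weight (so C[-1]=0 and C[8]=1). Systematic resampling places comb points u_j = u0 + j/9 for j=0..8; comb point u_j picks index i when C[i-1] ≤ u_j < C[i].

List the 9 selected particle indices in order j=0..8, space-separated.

C = [6/43, 14/43, 18/43, 27/43, 28/43, 37/43, 37/43, 1, 1]
j=0: u_0=11/180 ∈ [0, 6/43) → index 0
j=1: u_1=31/180 ∈ [6/43, 14/43) → index 1
j=2: u_2=17/60 ∈ [6/43, 14/43) → index 1
j=3: u_3=71/180 ∈ [14/43, 18/43) → index 2
j=4: u_4=91/180 ∈ [18/43, 27/43) → index 3
j=5: u_5=37/60 ∈ [18/43, 27/43) → index 3
j=6: u_6=131/180 ∈ [28/43, 37/43) → index 5
j=7: u_7=151/180 ∈ [28/43, 37/43) → index 5
j=8: u_8=19/20 ∈ [37/43, 1) → index 7

0 1 1 2 3 3 5 5 7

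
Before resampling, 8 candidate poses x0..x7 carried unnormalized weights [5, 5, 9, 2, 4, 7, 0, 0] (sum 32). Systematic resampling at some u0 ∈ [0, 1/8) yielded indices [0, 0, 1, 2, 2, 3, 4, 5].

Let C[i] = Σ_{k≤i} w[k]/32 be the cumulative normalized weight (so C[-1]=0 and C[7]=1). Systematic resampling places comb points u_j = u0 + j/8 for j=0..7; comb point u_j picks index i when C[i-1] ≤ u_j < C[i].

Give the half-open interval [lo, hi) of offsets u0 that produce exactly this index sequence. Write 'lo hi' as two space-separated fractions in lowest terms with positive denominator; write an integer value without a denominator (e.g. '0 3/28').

0 1/32

C = [5/32, 5/16, 19/32, 21/32, 25/32, 1, 1, 1]
j=0 picked index 0: u0 ∈ [0, 5/32)
j=1 picked index 0: u0 ∈ [-1/8, 1/32)
j=2 picked index 1: u0 ∈ [-3/32, 1/16)
j=3 picked index 2: u0 ∈ [-1/16, 7/32)
j=4 picked index 2: u0 ∈ [-3/16, 3/32)
j=5 picked index 3: u0 ∈ [-1/32, 1/32)
j=6 picked index 4: u0 ∈ [-3/32, 1/32)
j=7 picked index 5: u0 ∈ [-3/32, 1/8)
intersection: [0, 1/32)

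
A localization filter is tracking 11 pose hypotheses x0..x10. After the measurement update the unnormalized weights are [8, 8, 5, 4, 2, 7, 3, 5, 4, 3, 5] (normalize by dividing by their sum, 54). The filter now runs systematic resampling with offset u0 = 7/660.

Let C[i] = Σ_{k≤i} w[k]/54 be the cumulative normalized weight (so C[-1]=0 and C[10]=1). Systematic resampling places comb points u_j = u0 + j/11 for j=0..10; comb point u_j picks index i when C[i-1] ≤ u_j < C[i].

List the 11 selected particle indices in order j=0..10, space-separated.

C = [4/27, 8/27, 7/18, 25/54, 1/2, 17/27, 37/54, 7/9, 23/27, 49/54, 1]
j=0: u_0=7/660 ∈ [0, 4/27) → index 0
j=1: u_1=67/660 ∈ [0, 4/27) → index 0
j=2: u_2=127/660 ∈ [4/27, 8/27) → index 1
j=3: u_3=17/60 ∈ [4/27, 8/27) → index 1
j=4: u_4=247/660 ∈ [8/27, 7/18) → index 2
j=5: u_5=307/660 ∈ [25/54, 1/2) → index 4
j=6: u_6=367/660 ∈ [1/2, 17/27) → index 5
j=7: u_7=427/660 ∈ [17/27, 37/54) → index 6
j=8: u_8=487/660 ∈ [37/54, 7/9) → index 7
j=9: u_9=547/660 ∈ [7/9, 23/27) → index 8
j=10: u_10=607/660 ∈ [49/54, 1) → index 10

0 0 1 1 2 4 5 6 7 8 10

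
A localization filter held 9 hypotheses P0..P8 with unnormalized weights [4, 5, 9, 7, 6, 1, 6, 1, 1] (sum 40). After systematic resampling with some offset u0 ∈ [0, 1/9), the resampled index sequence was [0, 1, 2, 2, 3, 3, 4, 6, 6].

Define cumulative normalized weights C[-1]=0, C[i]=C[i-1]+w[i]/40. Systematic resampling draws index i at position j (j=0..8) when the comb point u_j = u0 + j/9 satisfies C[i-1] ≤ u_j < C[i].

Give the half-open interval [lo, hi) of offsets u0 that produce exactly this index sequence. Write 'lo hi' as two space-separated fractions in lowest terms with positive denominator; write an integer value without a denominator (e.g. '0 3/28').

1/45 11/180

C = [1/10, 9/40, 9/20, 5/8, 31/40, 4/5, 19/20, 39/40, 1]
j=0 picked index 0: u0 ∈ [0, 1/10)
j=1 picked index 1: u0 ∈ [-1/90, 41/360)
j=2 picked index 2: u0 ∈ [1/360, 41/180)
j=3 picked index 2: u0 ∈ [-13/120, 7/60)
j=4 picked index 3: u0 ∈ [1/180, 13/72)
j=5 picked index 3: u0 ∈ [-19/180, 5/72)
j=6 picked index 4: u0 ∈ [-1/24, 13/120)
j=7 picked index 6: u0 ∈ [1/45, 31/180)
j=8 picked index 6: u0 ∈ [-4/45, 11/180)
intersection: [1/45, 11/180)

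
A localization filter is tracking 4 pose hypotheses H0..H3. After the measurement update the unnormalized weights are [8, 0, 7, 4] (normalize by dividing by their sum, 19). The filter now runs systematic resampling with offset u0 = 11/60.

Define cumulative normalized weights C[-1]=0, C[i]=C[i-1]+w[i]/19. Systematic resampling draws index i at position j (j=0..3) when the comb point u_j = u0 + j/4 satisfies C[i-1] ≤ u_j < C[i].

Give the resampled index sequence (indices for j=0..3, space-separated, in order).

0 2 2 3

C = [8/19, 8/19, 15/19, 1]
j=0: u_0=11/60 ∈ [0, 8/19) → index 0
j=1: u_1=13/30 ∈ [8/19, 15/19) → index 2
j=2: u_2=41/60 ∈ [8/19, 15/19) → index 2
j=3: u_3=14/15 ∈ [15/19, 1) → index 3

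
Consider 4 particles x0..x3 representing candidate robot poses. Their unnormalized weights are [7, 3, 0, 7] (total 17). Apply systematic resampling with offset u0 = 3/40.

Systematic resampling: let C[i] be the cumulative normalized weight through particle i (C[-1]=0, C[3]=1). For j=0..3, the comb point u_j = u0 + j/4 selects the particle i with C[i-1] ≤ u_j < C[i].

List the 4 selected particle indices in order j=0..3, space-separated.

C = [7/17, 10/17, 10/17, 1]
j=0: u_0=3/40 ∈ [0, 7/17) → index 0
j=1: u_1=13/40 ∈ [0, 7/17) → index 0
j=2: u_2=23/40 ∈ [7/17, 10/17) → index 1
j=3: u_3=33/40 ∈ [10/17, 1) → index 3

0 0 1 3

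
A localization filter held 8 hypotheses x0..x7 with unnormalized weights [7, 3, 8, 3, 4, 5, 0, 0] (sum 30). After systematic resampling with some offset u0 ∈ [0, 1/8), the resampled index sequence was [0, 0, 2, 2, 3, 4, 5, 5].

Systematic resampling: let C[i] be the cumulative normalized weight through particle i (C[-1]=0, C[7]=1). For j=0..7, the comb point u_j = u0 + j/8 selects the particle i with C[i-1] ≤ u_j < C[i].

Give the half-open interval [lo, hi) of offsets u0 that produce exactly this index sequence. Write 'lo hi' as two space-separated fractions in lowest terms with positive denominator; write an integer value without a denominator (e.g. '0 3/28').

C = [7/30, 1/3, 3/5, 7/10, 5/6, 1, 1, 1]
j=0 picked index 0: u0 ∈ [0, 7/30)
j=1 picked index 0: u0 ∈ [-1/8, 13/120)
j=2 picked index 2: u0 ∈ [1/12, 7/20)
j=3 picked index 2: u0 ∈ [-1/24, 9/40)
j=4 picked index 3: u0 ∈ [1/10, 1/5)
j=5 picked index 4: u0 ∈ [3/40, 5/24)
j=6 picked index 5: u0 ∈ [1/12, 1/4)
j=7 picked index 5: u0 ∈ [-1/24, 1/8)
intersection: [1/10, 13/120)

1/10 13/120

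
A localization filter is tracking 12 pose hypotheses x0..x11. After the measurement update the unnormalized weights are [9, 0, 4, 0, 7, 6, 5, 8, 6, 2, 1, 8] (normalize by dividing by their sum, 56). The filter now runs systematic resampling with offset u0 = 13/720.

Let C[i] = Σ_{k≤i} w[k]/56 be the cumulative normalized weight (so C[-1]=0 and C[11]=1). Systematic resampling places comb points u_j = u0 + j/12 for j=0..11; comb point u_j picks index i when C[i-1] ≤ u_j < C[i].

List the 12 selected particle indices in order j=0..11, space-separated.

0 0 2 4 4 5 6 7 7 8 10 11

C = [9/56, 9/56, 13/56, 13/56, 5/14, 13/28, 31/56, 39/56, 45/56, 47/56, 6/7, 1]
j=0: u_0=13/720 ∈ [0, 9/56) → index 0
j=1: u_1=73/720 ∈ [0, 9/56) → index 0
j=2: u_2=133/720 ∈ [9/56, 13/56) → index 2
j=3: u_3=193/720 ∈ [13/56, 5/14) → index 4
j=4: u_4=253/720 ∈ [13/56, 5/14) → index 4
j=5: u_5=313/720 ∈ [5/14, 13/28) → index 5
j=6: u_6=373/720 ∈ [13/28, 31/56) → index 6
j=7: u_7=433/720 ∈ [31/56, 39/56) → index 7
j=8: u_8=493/720 ∈ [31/56, 39/56) → index 7
j=9: u_9=553/720 ∈ [39/56, 45/56) → index 8
j=10: u_10=613/720 ∈ [47/56, 6/7) → index 10
j=11: u_11=673/720 ∈ [6/7, 1) → index 11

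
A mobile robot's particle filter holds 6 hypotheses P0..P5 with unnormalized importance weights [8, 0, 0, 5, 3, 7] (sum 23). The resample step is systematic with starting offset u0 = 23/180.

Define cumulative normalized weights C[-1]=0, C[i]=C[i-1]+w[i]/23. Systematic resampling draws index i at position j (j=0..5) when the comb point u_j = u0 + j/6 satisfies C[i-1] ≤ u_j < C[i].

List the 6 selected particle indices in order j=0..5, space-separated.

C = [8/23, 8/23, 8/23, 13/23, 16/23, 1]
j=0: u_0=23/180 ∈ [0, 8/23) → index 0
j=1: u_1=53/180 ∈ [0, 8/23) → index 0
j=2: u_2=83/180 ∈ [8/23, 13/23) → index 3
j=3: u_3=113/180 ∈ [13/23, 16/23) → index 4
j=4: u_4=143/180 ∈ [16/23, 1) → index 5
j=5: u_5=173/180 ∈ [16/23, 1) → index 5

0 0 3 4 5 5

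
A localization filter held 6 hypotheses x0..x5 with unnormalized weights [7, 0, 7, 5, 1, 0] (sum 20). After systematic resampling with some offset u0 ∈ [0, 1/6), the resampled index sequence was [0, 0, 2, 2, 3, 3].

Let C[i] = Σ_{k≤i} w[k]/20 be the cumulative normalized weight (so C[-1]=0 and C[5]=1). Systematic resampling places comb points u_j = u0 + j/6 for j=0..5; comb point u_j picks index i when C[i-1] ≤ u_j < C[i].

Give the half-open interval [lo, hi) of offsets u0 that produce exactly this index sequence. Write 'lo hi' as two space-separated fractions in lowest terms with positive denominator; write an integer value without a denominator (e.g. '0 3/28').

1/30 7/60

C = [7/20, 7/20, 7/10, 19/20, 1, 1]
j=0 picked index 0: u0 ∈ [0, 7/20)
j=1 picked index 0: u0 ∈ [-1/6, 11/60)
j=2 picked index 2: u0 ∈ [1/60, 11/30)
j=3 picked index 2: u0 ∈ [-3/20, 1/5)
j=4 picked index 3: u0 ∈ [1/30, 17/60)
j=5 picked index 3: u0 ∈ [-2/15, 7/60)
intersection: [1/30, 7/60)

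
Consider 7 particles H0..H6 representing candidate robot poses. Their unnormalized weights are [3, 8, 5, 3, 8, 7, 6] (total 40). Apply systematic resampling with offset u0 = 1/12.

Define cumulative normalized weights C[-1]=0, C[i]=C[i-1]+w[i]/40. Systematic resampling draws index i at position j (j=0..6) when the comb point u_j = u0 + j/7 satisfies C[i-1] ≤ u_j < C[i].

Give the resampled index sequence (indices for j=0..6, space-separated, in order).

1 1 2 4 4 5 6

C = [3/40, 11/40, 2/5, 19/40, 27/40, 17/20, 1]
j=0: u_0=1/12 ∈ [3/40, 11/40) → index 1
j=1: u_1=19/84 ∈ [3/40, 11/40) → index 1
j=2: u_2=31/84 ∈ [11/40, 2/5) → index 2
j=3: u_3=43/84 ∈ [19/40, 27/40) → index 4
j=4: u_4=55/84 ∈ [19/40, 27/40) → index 4
j=5: u_5=67/84 ∈ [27/40, 17/20) → index 5
j=6: u_6=79/84 ∈ [17/20, 1) → index 6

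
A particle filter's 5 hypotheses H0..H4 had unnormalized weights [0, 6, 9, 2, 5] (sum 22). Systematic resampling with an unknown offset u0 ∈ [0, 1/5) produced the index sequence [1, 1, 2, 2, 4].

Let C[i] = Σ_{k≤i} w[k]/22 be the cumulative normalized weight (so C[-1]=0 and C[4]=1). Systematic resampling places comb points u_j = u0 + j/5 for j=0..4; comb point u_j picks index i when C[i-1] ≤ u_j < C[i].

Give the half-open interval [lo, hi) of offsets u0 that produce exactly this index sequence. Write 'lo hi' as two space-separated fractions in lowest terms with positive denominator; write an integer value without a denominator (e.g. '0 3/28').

0 4/55

C = [0, 3/11, 15/22, 17/22, 1]
j=0 picked index 1: u0 ∈ [0, 3/11)
j=1 picked index 1: u0 ∈ [-1/5, 4/55)
j=2 picked index 2: u0 ∈ [-7/55, 31/110)
j=3 picked index 2: u0 ∈ [-18/55, 9/110)
j=4 picked index 4: u0 ∈ [-3/110, 1/5)
intersection: [0, 4/55)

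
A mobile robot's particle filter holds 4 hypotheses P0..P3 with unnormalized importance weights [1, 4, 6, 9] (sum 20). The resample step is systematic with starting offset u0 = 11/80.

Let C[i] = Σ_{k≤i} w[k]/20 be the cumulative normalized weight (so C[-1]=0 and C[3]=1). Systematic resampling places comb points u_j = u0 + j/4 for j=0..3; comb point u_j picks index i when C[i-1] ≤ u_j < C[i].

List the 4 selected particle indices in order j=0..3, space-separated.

1 2 3 3

C = [1/20, 1/4, 11/20, 1]
j=0: u_0=11/80 ∈ [1/20, 1/4) → index 1
j=1: u_1=31/80 ∈ [1/4, 11/20) → index 2
j=2: u_2=51/80 ∈ [11/20, 1) → index 3
j=3: u_3=71/80 ∈ [11/20, 1) → index 3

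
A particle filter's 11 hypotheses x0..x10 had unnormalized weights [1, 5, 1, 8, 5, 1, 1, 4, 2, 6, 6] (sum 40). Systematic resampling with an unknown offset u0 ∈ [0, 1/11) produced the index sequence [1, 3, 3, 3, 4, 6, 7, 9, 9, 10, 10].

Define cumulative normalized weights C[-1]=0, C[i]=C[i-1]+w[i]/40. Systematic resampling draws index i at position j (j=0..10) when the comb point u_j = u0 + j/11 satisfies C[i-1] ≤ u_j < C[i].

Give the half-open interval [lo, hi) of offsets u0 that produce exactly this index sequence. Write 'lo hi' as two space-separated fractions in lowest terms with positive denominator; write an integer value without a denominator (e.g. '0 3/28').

C = [1/40, 3/20, 7/40, 3/8, 1/2, 21/40, 11/20, 13/20, 7/10, 17/20, 1]
j=0 picked index 1: u0 ∈ [1/40, 3/20)
j=1 picked index 3: u0 ∈ [37/440, 25/88)
j=2 picked index 3: u0 ∈ [-3/440, 17/88)
j=3 picked index 3: u0 ∈ [-43/440, 9/88)
j=4 picked index 4: u0 ∈ [1/88, 3/22)
j=5 picked index 6: u0 ∈ [31/440, 21/220)
j=6 picked index 7: u0 ∈ [1/220, 23/220)
j=7 picked index 9: u0 ∈ [7/110, 47/220)
j=8 picked index 9: u0 ∈ [-3/110, 27/220)
j=9 picked index 10: u0 ∈ [7/220, 2/11)
j=10 picked index 10: u0 ∈ [-13/220, 1/11)
intersection: [37/440, 1/11)

37/440 1/11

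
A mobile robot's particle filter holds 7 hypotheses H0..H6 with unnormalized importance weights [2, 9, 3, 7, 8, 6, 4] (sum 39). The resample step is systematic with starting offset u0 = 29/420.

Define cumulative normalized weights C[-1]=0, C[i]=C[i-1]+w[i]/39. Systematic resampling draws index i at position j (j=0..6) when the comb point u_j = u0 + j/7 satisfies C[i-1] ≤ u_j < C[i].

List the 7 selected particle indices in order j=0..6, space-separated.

C = [2/39, 11/39, 14/39, 7/13, 29/39, 35/39, 1]
j=0: u_0=29/420 ∈ [2/39, 11/39) → index 1
j=1: u_1=89/420 ∈ [2/39, 11/39) → index 1
j=2: u_2=149/420 ∈ [11/39, 14/39) → index 2
j=3: u_3=209/420 ∈ [14/39, 7/13) → index 3
j=4: u_4=269/420 ∈ [7/13, 29/39) → index 4
j=5: u_5=47/60 ∈ [29/39, 35/39) → index 5
j=6: u_6=389/420 ∈ [35/39, 1) → index 6

1 1 2 3 4 5 6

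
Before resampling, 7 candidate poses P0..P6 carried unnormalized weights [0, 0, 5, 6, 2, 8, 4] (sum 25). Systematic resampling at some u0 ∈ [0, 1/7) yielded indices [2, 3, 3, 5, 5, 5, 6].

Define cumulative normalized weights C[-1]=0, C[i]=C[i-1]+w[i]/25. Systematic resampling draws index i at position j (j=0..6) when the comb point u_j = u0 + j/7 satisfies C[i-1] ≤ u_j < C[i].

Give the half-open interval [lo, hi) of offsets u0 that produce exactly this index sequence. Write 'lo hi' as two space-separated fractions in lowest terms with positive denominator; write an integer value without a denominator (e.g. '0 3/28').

16/175 22/175

C = [0, 0, 1/5, 11/25, 13/25, 21/25, 1]
j=0 picked index 2: u0 ∈ [0, 1/5)
j=1 picked index 3: u0 ∈ [2/35, 52/175)
j=2 picked index 3: u0 ∈ [-3/35, 27/175)
j=3 picked index 5: u0 ∈ [16/175, 72/175)
j=4 picked index 5: u0 ∈ [-9/175, 47/175)
j=5 picked index 5: u0 ∈ [-34/175, 22/175)
j=6 picked index 6: u0 ∈ [-3/175, 1/7)
intersection: [16/175, 22/175)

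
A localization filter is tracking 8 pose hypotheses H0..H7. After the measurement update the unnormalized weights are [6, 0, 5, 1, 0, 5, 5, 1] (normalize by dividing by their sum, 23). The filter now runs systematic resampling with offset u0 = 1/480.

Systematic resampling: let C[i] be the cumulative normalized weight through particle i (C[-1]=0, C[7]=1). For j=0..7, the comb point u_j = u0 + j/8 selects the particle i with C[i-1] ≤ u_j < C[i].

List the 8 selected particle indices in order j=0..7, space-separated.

C = [6/23, 6/23, 11/23, 12/23, 12/23, 17/23, 22/23, 1]
j=0: u_0=1/480 ∈ [0, 6/23) → index 0
j=1: u_1=61/480 ∈ [0, 6/23) → index 0
j=2: u_2=121/480 ∈ [0, 6/23) → index 0
j=3: u_3=181/480 ∈ [6/23, 11/23) → index 2
j=4: u_4=241/480 ∈ [11/23, 12/23) → index 3
j=5: u_5=301/480 ∈ [12/23, 17/23) → index 5
j=6: u_6=361/480 ∈ [17/23, 22/23) → index 6
j=7: u_7=421/480 ∈ [17/23, 22/23) → index 6

0 0 0 2 3 5 6 6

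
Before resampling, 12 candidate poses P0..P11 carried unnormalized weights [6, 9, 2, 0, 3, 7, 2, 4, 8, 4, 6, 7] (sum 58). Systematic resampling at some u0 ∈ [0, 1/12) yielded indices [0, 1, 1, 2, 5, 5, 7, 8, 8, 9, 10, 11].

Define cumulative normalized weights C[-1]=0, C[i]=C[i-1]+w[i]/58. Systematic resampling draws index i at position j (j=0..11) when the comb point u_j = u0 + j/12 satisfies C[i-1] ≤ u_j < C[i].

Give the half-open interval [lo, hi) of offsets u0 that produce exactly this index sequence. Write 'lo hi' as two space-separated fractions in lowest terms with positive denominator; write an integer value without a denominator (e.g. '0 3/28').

7/348 3/116

C = [3/29, 15/58, 17/58, 17/58, 10/29, 27/58, 1/2, 33/58, 41/58, 45/58, 51/58, 1]
j=0 picked index 0: u0 ∈ [0, 3/29)
j=1 picked index 1: u0 ∈ [7/348, 61/348)
j=2 picked index 1: u0 ∈ [-11/174, 8/87)
j=3 picked index 2: u0 ∈ [1/116, 5/116)
j=4 picked index 5: u0 ∈ [1/87, 23/174)
j=5 picked index 5: u0 ∈ [-25/348, 17/348)
j=6 picked index 7: u0 ∈ [0, 2/29)
j=7 picked index 8: u0 ∈ [-5/348, 43/348)
j=8 picked index 8: u0 ∈ [-17/174, 7/174)
j=9 picked index 9: u0 ∈ [-5/116, 3/116)
j=10 picked index 10: u0 ∈ [-5/87, 4/87)
j=11 picked index 11: u0 ∈ [-13/348, 1/12)
intersection: [7/348, 3/116)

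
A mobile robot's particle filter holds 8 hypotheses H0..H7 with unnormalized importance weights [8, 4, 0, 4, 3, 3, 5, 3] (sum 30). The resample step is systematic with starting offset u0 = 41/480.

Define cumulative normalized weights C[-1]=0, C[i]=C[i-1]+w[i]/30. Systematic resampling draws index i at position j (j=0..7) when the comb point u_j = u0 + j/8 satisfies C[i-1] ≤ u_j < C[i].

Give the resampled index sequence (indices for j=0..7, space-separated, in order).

0 0 1 3 4 5 6 7

C = [4/15, 2/5, 2/5, 8/15, 19/30, 11/15, 9/10, 1]
j=0: u_0=41/480 ∈ [0, 4/15) → index 0
j=1: u_1=101/480 ∈ [0, 4/15) → index 0
j=2: u_2=161/480 ∈ [4/15, 2/5) → index 1
j=3: u_3=221/480 ∈ [2/5, 8/15) → index 3
j=4: u_4=281/480 ∈ [8/15, 19/30) → index 4
j=5: u_5=341/480 ∈ [19/30, 11/15) → index 5
j=6: u_6=401/480 ∈ [11/15, 9/10) → index 6
j=7: u_7=461/480 ∈ [9/10, 1) → index 7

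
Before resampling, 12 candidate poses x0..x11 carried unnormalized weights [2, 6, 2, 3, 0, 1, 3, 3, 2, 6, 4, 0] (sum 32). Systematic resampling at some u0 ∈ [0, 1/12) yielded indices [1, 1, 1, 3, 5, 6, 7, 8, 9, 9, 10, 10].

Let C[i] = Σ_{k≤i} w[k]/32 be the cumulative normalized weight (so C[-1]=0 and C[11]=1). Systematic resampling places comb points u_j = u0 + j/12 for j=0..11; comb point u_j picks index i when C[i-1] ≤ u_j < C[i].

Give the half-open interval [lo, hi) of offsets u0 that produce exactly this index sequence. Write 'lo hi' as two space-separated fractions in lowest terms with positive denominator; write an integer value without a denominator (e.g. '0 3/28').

7/96 1/12

C = [1/16, 1/4, 5/16, 13/32, 13/32, 7/16, 17/32, 5/8, 11/16, 7/8, 1, 1]
j=0 picked index 1: u0 ∈ [1/16, 1/4)
j=1 picked index 1: u0 ∈ [-1/48, 1/6)
j=2 picked index 1: u0 ∈ [-5/48, 1/12)
j=3 picked index 3: u0 ∈ [1/16, 5/32)
j=4 picked index 5: u0 ∈ [7/96, 5/48)
j=5 picked index 6: u0 ∈ [1/48, 11/96)
j=6 picked index 7: u0 ∈ [1/32, 1/8)
j=7 picked index 8: u0 ∈ [1/24, 5/48)
j=8 picked index 9: u0 ∈ [1/48, 5/24)
j=9 picked index 9: u0 ∈ [-1/16, 1/8)
j=10 picked index 10: u0 ∈ [1/24, 1/6)
j=11 picked index 10: u0 ∈ [-1/24, 1/12)
intersection: [7/96, 1/12)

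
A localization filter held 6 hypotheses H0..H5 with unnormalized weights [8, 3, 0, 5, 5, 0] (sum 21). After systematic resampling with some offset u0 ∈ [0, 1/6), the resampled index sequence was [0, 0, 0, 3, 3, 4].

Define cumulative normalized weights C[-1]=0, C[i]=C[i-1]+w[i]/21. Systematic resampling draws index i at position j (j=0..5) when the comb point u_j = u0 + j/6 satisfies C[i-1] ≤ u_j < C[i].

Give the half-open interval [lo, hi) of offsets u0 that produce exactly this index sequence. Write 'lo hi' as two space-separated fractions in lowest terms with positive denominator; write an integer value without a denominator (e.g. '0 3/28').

1/42 1/21

C = [8/21, 11/21, 11/21, 16/21, 1, 1]
j=0 picked index 0: u0 ∈ [0, 8/21)
j=1 picked index 0: u0 ∈ [-1/6, 3/14)
j=2 picked index 0: u0 ∈ [-1/3, 1/21)
j=3 picked index 3: u0 ∈ [1/42, 11/42)
j=4 picked index 3: u0 ∈ [-1/7, 2/21)
j=5 picked index 4: u0 ∈ [-1/14, 1/6)
intersection: [1/42, 1/21)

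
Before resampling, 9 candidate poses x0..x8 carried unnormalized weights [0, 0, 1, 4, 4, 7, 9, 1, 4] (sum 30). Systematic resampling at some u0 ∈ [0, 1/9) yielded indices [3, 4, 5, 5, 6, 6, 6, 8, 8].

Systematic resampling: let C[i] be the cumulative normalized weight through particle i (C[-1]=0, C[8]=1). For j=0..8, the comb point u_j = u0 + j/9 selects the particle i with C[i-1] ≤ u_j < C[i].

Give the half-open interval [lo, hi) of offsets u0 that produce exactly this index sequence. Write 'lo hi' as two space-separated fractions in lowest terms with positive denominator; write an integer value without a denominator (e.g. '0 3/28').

C = [0, 0, 1/30, 1/6, 3/10, 8/15, 5/6, 13/15, 1]
j=0 picked index 3: u0 ∈ [1/30, 1/6)
j=1 picked index 4: u0 ∈ [1/18, 17/90)
j=2 picked index 5: u0 ∈ [7/90, 14/45)
j=3 picked index 5: u0 ∈ [-1/30, 1/5)
j=4 picked index 6: u0 ∈ [4/45, 7/18)
j=5 picked index 6: u0 ∈ [-1/45, 5/18)
j=6 picked index 6: u0 ∈ [-2/15, 1/6)
j=7 picked index 8: u0 ∈ [4/45, 2/9)
j=8 picked index 8: u0 ∈ [-1/45, 1/9)
intersection: [4/45, 1/9)

4/45 1/9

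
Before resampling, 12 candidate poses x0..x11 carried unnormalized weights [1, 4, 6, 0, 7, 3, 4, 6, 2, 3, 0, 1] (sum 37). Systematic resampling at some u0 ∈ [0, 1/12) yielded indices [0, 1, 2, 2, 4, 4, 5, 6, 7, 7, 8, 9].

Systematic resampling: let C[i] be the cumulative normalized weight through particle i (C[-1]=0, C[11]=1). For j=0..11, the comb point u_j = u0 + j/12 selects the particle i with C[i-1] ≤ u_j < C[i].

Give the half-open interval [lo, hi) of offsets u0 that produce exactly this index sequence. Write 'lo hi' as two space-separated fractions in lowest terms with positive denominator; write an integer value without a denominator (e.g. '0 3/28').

1/111 1/37

C = [1/37, 5/37, 11/37, 11/37, 18/37, 21/37, 25/37, 31/37, 33/37, 36/37, 36/37, 1]
j=0 picked index 0: u0 ∈ [0, 1/37)
j=1 picked index 1: u0 ∈ [-25/444, 23/444)
j=2 picked index 2: u0 ∈ [-7/222, 29/222)
j=3 picked index 2: u0 ∈ [-17/148, 7/148)
j=4 picked index 4: u0 ∈ [-4/111, 17/111)
j=5 picked index 4: u0 ∈ [-53/444, 31/444)
j=6 picked index 5: u0 ∈ [-1/74, 5/74)
j=7 picked index 6: u0 ∈ [-7/444, 41/444)
j=8 picked index 7: u0 ∈ [1/111, 19/111)
j=9 picked index 7: u0 ∈ [-11/148, 13/148)
j=10 picked index 8: u0 ∈ [1/222, 13/222)
j=11 picked index 9: u0 ∈ [-11/444, 25/444)
intersection: [1/111, 1/37)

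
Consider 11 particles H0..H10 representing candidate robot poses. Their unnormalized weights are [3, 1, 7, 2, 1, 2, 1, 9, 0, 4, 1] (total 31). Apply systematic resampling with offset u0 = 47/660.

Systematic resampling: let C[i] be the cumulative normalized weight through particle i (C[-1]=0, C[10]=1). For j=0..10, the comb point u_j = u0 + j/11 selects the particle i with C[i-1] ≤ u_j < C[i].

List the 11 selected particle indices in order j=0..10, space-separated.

C = [3/31, 4/31, 11/31, 13/31, 14/31, 16/31, 17/31, 26/31, 26/31, 30/31, 1]
j=0: u_0=47/660 ∈ [0, 3/31) → index 0
j=1: u_1=107/660 ∈ [4/31, 11/31) → index 2
j=2: u_2=167/660 ∈ [4/31, 11/31) → index 2
j=3: u_3=227/660 ∈ [4/31, 11/31) → index 2
j=4: u_4=287/660 ∈ [13/31, 14/31) → index 4
j=5: u_5=347/660 ∈ [16/31, 17/31) → index 6
j=6: u_6=37/60 ∈ [17/31, 26/31) → index 7
j=7: u_7=467/660 ∈ [17/31, 26/31) → index 7
j=8: u_8=527/660 ∈ [17/31, 26/31) → index 7
j=9: u_9=587/660 ∈ [26/31, 30/31) → index 9
j=10: u_10=647/660 ∈ [30/31, 1) → index 10

0 2 2 2 4 6 7 7 7 9 10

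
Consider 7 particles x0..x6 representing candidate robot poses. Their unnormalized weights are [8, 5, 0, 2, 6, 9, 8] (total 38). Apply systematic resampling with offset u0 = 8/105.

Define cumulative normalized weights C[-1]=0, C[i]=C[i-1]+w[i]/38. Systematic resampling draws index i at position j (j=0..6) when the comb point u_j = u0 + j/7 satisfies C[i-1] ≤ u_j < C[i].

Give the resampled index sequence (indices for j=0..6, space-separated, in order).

C = [4/19, 13/38, 13/38, 15/38, 21/38, 15/19, 1]
j=0: u_0=8/105 ∈ [0, 4/19) → index 0
j=1: u_1=23/105 ∈ [4/19, 13/38) → index 1
j=2: u_2=38/105 ∈ [13/38, 15/38) → index 3
j=3: u_3=53/105 ∈ [15/38, 21/38) → index 4
j=4: u_4=68/105 ∈ [21/38, 15/19) → index 5
j=5: u_5=83/105 ∈ [15/19, 1) → index 6
j=6: u_6=14/15 ∈ [15/19, 1) → index 6

0 1 3 4 5 6 6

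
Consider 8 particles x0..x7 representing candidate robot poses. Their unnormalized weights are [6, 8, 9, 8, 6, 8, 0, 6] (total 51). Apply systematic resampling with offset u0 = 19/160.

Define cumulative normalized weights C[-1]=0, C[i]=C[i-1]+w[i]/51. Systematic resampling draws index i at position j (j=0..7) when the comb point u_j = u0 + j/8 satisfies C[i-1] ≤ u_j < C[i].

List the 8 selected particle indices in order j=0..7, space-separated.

C = [2/17, 14/51, 23/51, 31/51, 37/51, 15/17, 15/17, 1]
j=0: u_0=19/160 ∈ [2/17, 14/51) → index 1
j=1: u_1=39/160 ∈ [2/17, 14/51) → index 1
j=2: u_2=59/160 ∈ [14/51, 23/51) → index 2
j=3: u_3=79/160 ∈ [23/51, 31/51) → index 3
j=4: u_4=99/160 ∈ [31/51, 37/51) → index 4
j=5: u_5=119/160 ∈ [37/51, 15/17) → index 5
j=6: u_6=139/160 ∈ [37/51, 15/17) → index 5
j=7: u_7=159/160 ∈ [15/17, 1) → index 7

1 1 2 3 4 5 5 7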